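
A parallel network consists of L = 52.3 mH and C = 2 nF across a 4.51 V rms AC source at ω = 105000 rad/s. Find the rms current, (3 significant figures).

X_L = ωL = 5490 Ω
X_C = 1/(ωC) = 4760 Ω
Parallel: admittances add. Y = 1/(jωL) + jωC
Y = (0 + j2.79e-05) S
|Y| = 2.79e-05 S → |Z| = 1/|Y| = 35800 Ω, ∠Z = −∠Y = -90.0°
I = V/|Z| = 4.51/35800 = 126 μA

126 μA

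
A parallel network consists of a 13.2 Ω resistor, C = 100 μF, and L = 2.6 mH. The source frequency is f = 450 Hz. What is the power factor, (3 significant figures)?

ω = 2πf = 2827 rad/s
X_L = ωL = 7.35 Ω
X_C = 1/(ωC) = 3.54 Ω
Parallel: admittances add. Y = 1/R + 1/(jωL) + jωC
Y = (0.0758 + j0.147) S
|Y| = 0.165 S → |Z| = 1/|Y| = 6.06 Ω, ∠Z = −∠Y = -62.7°
cos φ = cos(-62.7°) = 0.459

0.459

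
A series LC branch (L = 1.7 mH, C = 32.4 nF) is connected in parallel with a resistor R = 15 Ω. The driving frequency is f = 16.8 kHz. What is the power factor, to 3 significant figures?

0.991

ω = 2πf = 105600 rad/s
X_L = ωL = 179 Ω
X_C = 1/(ωC) = 292 Ω
Branch 1: Z₁ = R = 15.0 Ω
Branch 2 (series LC): Z₂ = j(X_L − X_C) = −j113 Ω
Parallel: Z = Z₁Z₂/(Z₁+Z₂), |Z| = 14.9 Ω, ∠Z = -7.57°
cos φ = cos(-7.57°) = 0.991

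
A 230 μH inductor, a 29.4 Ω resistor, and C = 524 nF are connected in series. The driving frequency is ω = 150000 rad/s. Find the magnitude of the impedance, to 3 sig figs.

X_L = ωL = 34.5 Ω
X_C = 1/(ωC) = 12.7 Ω
Net reactance X = X_L − X_C = 21.8 Ω
Z = 29.4 + j21.8 Ω
|Z| = √(29.4² + 21.8²) = 36.6 Ω

36.6 Ω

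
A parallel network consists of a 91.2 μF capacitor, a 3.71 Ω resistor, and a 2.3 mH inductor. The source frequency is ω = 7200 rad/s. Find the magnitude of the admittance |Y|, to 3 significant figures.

X_L = ωL = 16.6 Ω
X_C = 1/(ωC) = 1.52 Ω
Parallel: admittances add. Y = 1/R + 1/(jωL) + jωC
Y = (0.270 + j0.596) S
|Y| = 0.654 S → |Z| = 1/|Y| = 1.53 Ω, ∠Z = −∠Y = -65.7°

654 mS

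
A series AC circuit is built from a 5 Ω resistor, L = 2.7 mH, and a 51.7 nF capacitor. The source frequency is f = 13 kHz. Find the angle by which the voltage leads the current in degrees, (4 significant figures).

ω = 2πf = 81680 rad/s
X_L = ωL = 220.5 Ω
X_C = 1/(ωC) = 236.8 Ω
Net reactance X = X_L − X_C = -16.26 Ω
Z = 5.000 − j16.26 Ω
|Z| = √(5.000² + 16.26²) = 17.01 Ω
∠Z = arctan(-16.26/5.000) = -72.91°

-72.91°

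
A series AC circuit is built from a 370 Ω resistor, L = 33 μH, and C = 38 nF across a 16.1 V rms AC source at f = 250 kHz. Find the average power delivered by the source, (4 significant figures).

694.3 mW

ω = 2πf = 1.571e+06 rad/s
X_L = ωL = 51.84 Ω
X_C = 1/(ωC) = 16.75 Ω
Net reactance X = X_L − X_C = 35.08 Ω
Z = 370.0 + j35.08 Ω
|Z| = √(370.0² + 35.08²) = 371.7 Ω
∠Z = arctan(35.08/370.0) = 5.417°
I = V/|Z| = 43.32 mA
P = VI cos φ = 16.1 × 0.04332 × cos(5.417°) = 694.3 mW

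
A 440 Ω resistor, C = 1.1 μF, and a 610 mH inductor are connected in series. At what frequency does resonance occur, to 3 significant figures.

ω₀ = 1/√(LC) = 1/√(0.61 × 1.1e-06) = 1221 rad/s
f₀ = ω₀/(2π) = 194 Hz

194 Hz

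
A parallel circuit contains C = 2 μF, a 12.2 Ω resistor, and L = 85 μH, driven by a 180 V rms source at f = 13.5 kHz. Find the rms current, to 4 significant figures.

15.77 A

ω = 2πf = 84820 rad/s
X_L = ωL = 7.210 Ω
X_C = 1/(ωC) = 5.895 Ω
Parallel: admittances add. Y = 1/R + 1/(jωL) + jωC
Y = (0.08197 + j0.03095) S
|Y| = 0.08762 S → |Z| = 1/|Y| = 11.41 Ω, ∠Z = −∠Y = -20.69°
I = V/|Z| = 180/11.41 = 15.77 A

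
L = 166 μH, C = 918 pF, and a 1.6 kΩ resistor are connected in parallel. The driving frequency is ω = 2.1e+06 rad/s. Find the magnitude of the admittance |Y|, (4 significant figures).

X_L = ωL = 348.6 Ω
X_C = 1/(ωC) = 518.7 Ω
Parallel: admittances add. Y = 1/R + 1/(jωL) + jωC
Y = (0.0006250 − j0.0009408) S
|Y| = 0.001129 S → |Z| = 1/|Y| = 885.4 Ω, ∠Z = −∠Y = 56.40°

1.129 mS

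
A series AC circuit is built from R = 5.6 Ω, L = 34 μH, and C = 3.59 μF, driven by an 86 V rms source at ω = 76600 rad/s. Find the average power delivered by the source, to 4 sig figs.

1.277 kW

X_L = ωL = 2.604 Ω
X_C = 1/(ωC) = 3.636 Ω
Net reactance X = X_L − X_C = -1.032 Ω
Z = 5.600 − j1.032 Ω
|Z| = √(5.600² + 1.032²) = 5.694 Ω
∠Z = arctan(-1.032/5.600) = -10.44°
I = V/|Z| = 15.10 A
P = VI cos φ = 86 × 15.10 × cos(-10.44°) = 1.277 kW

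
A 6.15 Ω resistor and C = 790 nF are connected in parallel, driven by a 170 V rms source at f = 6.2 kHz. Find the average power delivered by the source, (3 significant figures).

4.70 kW

ω = 2πf = 38960 rad/s
X_C = 1/(ωC) = 32.5 Ω
Parallel: admittances add. Y = 1/R + jωC
Y = (0.163 + j0.0308) S
|Y| = 0.165 S → |Z| = 1/|Y| = 6.04 Ω, ∠Z = −∠Y = -10.7°
I = V/|Z| = 28.1 A
P = VI cos φ = 170 × 28.1 × cos(-10.7°) = 4.70 kW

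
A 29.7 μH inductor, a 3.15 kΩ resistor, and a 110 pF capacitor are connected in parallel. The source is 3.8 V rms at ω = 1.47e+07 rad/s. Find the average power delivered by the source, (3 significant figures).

4.58 mW

X_L = ωL = 437 Ω
X_C = 1/(ωC) = 618 Ω
Parallel: admittances add. Y = 1/R + 1/(jωL) + jωC
Y = (0.000317 − j0.000673) S
|Y| = 0.000745 S → |Z| = 1/|Y| = 1340 Ω, ∠Z = −∠Y = 64.8°
I = V/|Z| = 2.83 mA
P = VI cos φ = 3.8 × 0.00283 × cos(64.8°) = 4.58 mW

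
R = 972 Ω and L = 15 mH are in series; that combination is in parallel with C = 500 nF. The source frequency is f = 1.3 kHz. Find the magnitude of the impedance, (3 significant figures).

245 Ω

ω = 2πf = 8168 rad/s
X_L = ωL = 123 Ω
X_C = 1/(ωC) = 245 Ω
Branch 1 (R+jX_L): Z₁ = 972 + j123 Ω, |Z₁| = 980 Ω
Branch 2 (−jX_C): Z₂ = −j245 Ω
Parallel: Z = Z₁Z₂/(Z₁+Z₂), |Z| = 245 Ω, ∠Z = -75.6°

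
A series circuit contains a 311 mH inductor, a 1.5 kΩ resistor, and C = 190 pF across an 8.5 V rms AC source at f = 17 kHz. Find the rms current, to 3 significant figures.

ω = 2πf = 106800 rad/s
X_L = ωL = 33200 Ω
X_C = 1/(ωC) = 49300 Ω
Net reactance X = X_L − X_C = -16100 Ω
Z = 1500 − j16100 Ω
|Z| = √(1500² + 16100²) = 16100 Ω
I = V/|Z| = 8.5/16100 = 527 μA

527 μA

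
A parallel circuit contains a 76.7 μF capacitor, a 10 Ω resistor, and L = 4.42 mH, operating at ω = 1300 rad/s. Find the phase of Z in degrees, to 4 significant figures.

36.62°

X_L = ωL = 5.746 Ω
X_C = 1/(ωC) = 10.03 Ω
Parallel: admittances add. Y = 1/R + 1/(jωL) + jωC
Y = (0.1000 − j0.07432) S
|Y| = 0.1246 S → |Z| = 1/|Y| = 8.026 Ω, ∠Z = −∠Y = 36.62°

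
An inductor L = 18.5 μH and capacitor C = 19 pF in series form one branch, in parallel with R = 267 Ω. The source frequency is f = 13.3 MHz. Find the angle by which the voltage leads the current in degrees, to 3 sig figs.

ω = 2πf = 8.357e+07 rad/s
X_L = ωL = 1550 Ω
X_C = 1/(ωC) = 630 Ω
Branch 1: Z₁ = R = 267 Ω
Branch 2 (series LC): Z₂ = j(X_L − X_C) = j916 Ω
Parallel: Z = Z₁Z₂/(Z₁+Z₂), |Z| = 256 Ω, ∠Z = 16.2°

16.2°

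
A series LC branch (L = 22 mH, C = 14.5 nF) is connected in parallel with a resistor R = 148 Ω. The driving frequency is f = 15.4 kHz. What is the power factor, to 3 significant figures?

0.995

ω = 2πf = 96760 rad/s
X_L = ωL = 2130 Ω
X_C = 1/(ωC) = 713 Ω
Branch 1: Z₁ = R = 148 Ω
Branch 2 (series LC): Z₂ = j(X_L − X_C) = j1420 Ω
Parallel: Z = Z₁Z₂/(Z₁+Z₂), |Z| = 147 Ω, ∠Z = 5.97°
cos φ = cos(5.97°) = 0.995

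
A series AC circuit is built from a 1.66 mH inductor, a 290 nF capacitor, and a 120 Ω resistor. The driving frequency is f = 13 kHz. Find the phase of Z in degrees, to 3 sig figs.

37.9°

ω = 2πf = 81680 rad/s
X_L = ωL = 136 Ω
X_C = 1/(ωC) = 42.2 Ω
Net reactance X = X_L − X_C = 93.4 Ω
Z = 120 + j93.4 Ω
|Z| = √(120² + 93.4²) = 152 Ω
∠Z = arctan(93.4/120) = 37.9°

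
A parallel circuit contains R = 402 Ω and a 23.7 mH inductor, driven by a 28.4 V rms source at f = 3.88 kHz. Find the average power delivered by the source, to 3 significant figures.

2.01 W

ω = 2πf = 24380 rad/s
X_L = ωL = 578 Ω
Parallel: admittances add. Y = 1/R + 1/(jωL)
Y = (0.00249 − j0.00173) S
|Y| = 0.00303 S → |Z| = 1/|Y| = 330 Ω, ∠Z = −∠Y = 34.8°
I = V/|Z| = 86.1 mA
P = VI cos φ = 28.4 × 0.0861 × cos(34.8°) = 2.01 W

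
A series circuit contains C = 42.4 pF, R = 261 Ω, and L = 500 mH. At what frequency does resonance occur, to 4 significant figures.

ω₀ = 1/√(LC) = 1/√(0.5 × 4.24e-11) = 217200 rad/s
f₀ = ω₀/(2π) = 34.57 kHz

34.57 kHz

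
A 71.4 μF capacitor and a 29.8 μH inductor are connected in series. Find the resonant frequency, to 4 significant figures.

ω₀ = 1/√(LC) = 1/√(2.98e-05 × 7.14e-05) = 21680 rad/s
f₀ = ω₀/(2π) = 3.450 kHz

3.450 kHz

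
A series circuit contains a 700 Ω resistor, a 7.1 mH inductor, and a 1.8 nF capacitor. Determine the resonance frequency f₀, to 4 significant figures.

44.52 kHz

ω₀ = 1/√(LC) = 1/√(0.0071 × 1.8e-09) = 279700 rad/s
f₀ = ω₀/(2π) = 44.52 kHz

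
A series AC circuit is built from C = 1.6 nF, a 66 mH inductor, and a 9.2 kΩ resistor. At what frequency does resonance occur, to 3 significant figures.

15.5 kHz

ω₀ = 1/√(LC) = 1/√(0.066 × 1.6e-09) = 97310 rad/s
f₀ = ω₀/(2π) = 15.5 kHz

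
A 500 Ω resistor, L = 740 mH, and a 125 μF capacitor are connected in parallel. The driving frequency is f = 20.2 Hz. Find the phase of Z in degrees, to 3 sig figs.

ω = 2πf = 126.9 rad/s
X_L = ωL = 93.9 Ω
X_C = 1/(ωC) = 63.0 Ω
Parallel: admittances add. Y = 1/R + 1/(jωL) + jωC
Y = (0.00200 + j0.00522) S
|Y| = 0.00559 S → |Z| = 1/|Y| = 179 Ω, ∠Z = −∠Y = -69.0°

-69.0°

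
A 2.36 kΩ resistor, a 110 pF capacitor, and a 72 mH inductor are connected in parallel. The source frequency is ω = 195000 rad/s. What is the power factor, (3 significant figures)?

0.993

X_L = ωL = 14000 Ω
X_C = 1/(ωC) = 46600 Ω
Parallel: admittances add. Y = 1/R + 1/(jωL) + jωC
Y = (0.000424 − j4.98e-05) S
|Y| = 0.000427 S → |Z| = 1/|Y| = 2340 Ω, ∠Z = −∠Y = 6.70°
cos φ = cos(6.70°) = 0.993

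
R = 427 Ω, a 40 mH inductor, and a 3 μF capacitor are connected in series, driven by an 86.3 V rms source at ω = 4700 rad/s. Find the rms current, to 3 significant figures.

X_L = ωL = 188 Ω
X_C = 1/(ωC) = 70.9 Ω
Net reactance X = X_L − X_C = 117 Ω
Z = 427 + j117 Ω
|Z| = √(427² + 117²) = 443 Ω
I = V/|Z| = 86.3/443 = 195 mA

195 mA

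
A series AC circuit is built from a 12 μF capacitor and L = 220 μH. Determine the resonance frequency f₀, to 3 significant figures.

ω₀ = 1/√(LC) = 1/√(0.00022 × 1.2e-05) = 19460 rad/s
f₀ = ω₀/(2π) = 3.10 kHz

3.10 kHz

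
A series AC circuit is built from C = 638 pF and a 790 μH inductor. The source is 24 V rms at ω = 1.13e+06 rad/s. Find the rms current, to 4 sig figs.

X_L = ωL = 892.7 Ω
X_C = 1/(ωC) = 1387 Ω
Net reactance X = X_L − X_C = -494.4 Ω
Z = − j494.4 Ω
|Z| = √(0² + 494.4²) = 494.4 Ω
I = V/|Z| = 24/494.4 = 48.55 mA

48.55 mA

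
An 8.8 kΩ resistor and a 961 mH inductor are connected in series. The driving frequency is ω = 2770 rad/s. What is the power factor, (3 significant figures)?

0.957

X_L = ωL = 2660 Ω
Z = 8800 + j2660 Ω
|Z| = √(8800² + 2660²) = 9190 Ω
∠Z = arctan(2660/8800) = 16.8°
cos φ = cos(16.8°) = 0.957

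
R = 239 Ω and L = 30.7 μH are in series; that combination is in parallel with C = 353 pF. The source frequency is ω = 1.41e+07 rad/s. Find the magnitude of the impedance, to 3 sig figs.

X_L = ωL = 433 Ω
X_C = 1/(ωC) = 201 Ω
Branch 1 (R+jX_L): Z₁ = 239 + j433 Ω, |Z₁| = 494 Ω
Branch 2 (−jX_C): Z₂ = −j201 Ω
Parallel: Z = Z₁Z₂/(Z₁+Z₂), |Z| = 298 Ω, ∠Z = -73.0°

298 Ω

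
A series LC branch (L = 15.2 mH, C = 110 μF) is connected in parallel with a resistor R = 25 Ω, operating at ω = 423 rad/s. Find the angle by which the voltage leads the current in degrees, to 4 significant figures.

-58.93°

X_L = ωL = 6.430 Ω
X_C = 1/(ωC) = 21.49 Ω
Branch 1: Z₁ = R = 25.00 Ω
Branch 2 (series LC): Z₂ = j(X_L − X_C) = −j15.06 Ω
Parallel: Z = Z₁Z₂/(Z₁+Z₂), |Z| = 12.90 Ω, ∠Z = -58.93°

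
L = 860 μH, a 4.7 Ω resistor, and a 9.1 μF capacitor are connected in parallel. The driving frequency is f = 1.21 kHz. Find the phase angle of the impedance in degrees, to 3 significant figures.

21.5°

ω = 2πf = 7603 rad/s
X_L = ωL = 6.54 Ω
X_C = 1/(ωC) = 14.5 Ω
Parallel: admittances add. Y = 1/R + 1/(jωL) + jωC
Y = (0.213 − j0.0838) S
|Y| = 0.229 S → |Z| = 1/|Y| = 4.37 Ω, ∠Z = −∠Y = 21.5°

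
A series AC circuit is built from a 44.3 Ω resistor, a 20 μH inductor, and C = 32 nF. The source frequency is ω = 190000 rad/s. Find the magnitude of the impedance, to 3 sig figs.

167 Ω

X_L = ωL = 3.80 Ω
X_C = 1/(ωC) = 164 Ω
Net reactance X = X_L − X_C = -161 Ω
Z = 44.3 − j161 Ω
|Z| = √(44.3² + 161²) = 167 Ω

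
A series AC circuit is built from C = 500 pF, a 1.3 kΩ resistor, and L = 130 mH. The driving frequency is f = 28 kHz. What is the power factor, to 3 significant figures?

ω = 2πf = 175900 rad/s
X_L = ωL = 22900 Ω
X_C = 1/(ωC) = 11400 Ω
Net reactance X = X_L − X_C = 11500 Ω
Z = 1300 + j11500 Ω
|Z| = √(1300² + 11500²) = 11600 Ω
∠Z = arctan(11500/1300) = 83.6°
cos φ = cos(83.6°) = 0.112

0.112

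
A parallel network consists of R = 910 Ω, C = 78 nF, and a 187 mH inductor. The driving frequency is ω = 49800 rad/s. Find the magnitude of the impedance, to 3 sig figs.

X_L = ωL = 9310 Ω
X_C = 1/(ωC) = 257 Ω
Parallel: admittances add. Y = 1/R + 1/(jωL) + jωC
Y = (0.00110 + j0.00378) S
|Y| = 0.00393 S → |Z| = 1/|Y| = 254 Ω, ∠Z = −∠Y = -73.8°

254 Ω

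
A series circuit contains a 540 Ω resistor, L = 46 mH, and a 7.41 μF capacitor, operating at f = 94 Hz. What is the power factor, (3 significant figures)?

ω = 2πf = 590.6 rad/s
X_L = ωL = 27.2 Ω
X_C = 1/(ωC) = 228 Ω
Net reactance X = X_L − X_C = -201 Ω
Z = 540 − j201 Ω
|Z| = √(540² + 201²) = 576 Ω
∠Z = arctan(-201/540) = -20.4°
cos φ = cos(-20.4°) = 0.937

0.937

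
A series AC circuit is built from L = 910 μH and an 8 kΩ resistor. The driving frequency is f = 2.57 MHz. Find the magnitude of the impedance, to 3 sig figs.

16700 Ω

ω = 2πf = 1.615e+07 rad/s
X_L = ωL = 14700 Ω
Z = 8000 + j14700 Ω
|Z| = √(8000² + 14700²) = 16700 Ω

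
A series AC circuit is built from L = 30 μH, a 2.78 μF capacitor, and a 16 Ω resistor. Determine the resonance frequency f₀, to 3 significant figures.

ω₀ = 1/√(LC) = 1/√(3e-05 × 2.78e-06) = 109500 rad/s
f₀ = ω₀/(2π) = 17.4 kHz

17.4 kHz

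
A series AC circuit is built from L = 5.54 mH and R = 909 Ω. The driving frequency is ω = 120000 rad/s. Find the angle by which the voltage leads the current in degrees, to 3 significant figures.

36.2°

X_L = ωL = 665 Ω
Z = 909 + j665 Ω
|Z| = √(909² + 665²) = 1130 Ω
∠Z = arctan(665/909) = 36.2°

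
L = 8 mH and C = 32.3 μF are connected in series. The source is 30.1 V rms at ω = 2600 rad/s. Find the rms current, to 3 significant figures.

3.38 A

X_L = ωL = 20.8 Ω
X_C = 1/(ωC) = 11.9 Ω
Net reactance X = X_L − X_C = 8.89 Ω
Z = j8.89 Ω
|Z| = √(0² + 8.89²) = 8.89 Ω
I = V/|Z| = 30.1/8.89 = 3.38 A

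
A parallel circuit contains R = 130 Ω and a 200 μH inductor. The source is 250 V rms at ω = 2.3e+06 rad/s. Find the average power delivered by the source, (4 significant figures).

480.8 W

X_L = ωL = 460.0 Ω
Parallel: admittances add. Y = 1/R + 1/(jωL)
Y = (0.007692 − j0.002174) S
|Y| = 0.007994 S → |Z| = 1/|Y| = 125.1 Ω, ∠Z = −∠Y = 15.78°
I = V/|Z| = 1.998 A
P = VI cos φ = 250 × 1.998 × cos(15.78°) = 480.8 W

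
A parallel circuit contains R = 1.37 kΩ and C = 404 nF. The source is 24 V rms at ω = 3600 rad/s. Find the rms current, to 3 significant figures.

X_C = 1/(ωC) = 688 Ω
Parallel: admittances add. Y = 1/R + jωC
Y = (0.000730 + j0.00145) S
|Y| = 0.00163 S → |Z| = 1/|Y| = 615 Ω, ∠Z = −∠Y = -63.3°
I = V/|Z| = 24/615 = 39.1 mA

39.1 mA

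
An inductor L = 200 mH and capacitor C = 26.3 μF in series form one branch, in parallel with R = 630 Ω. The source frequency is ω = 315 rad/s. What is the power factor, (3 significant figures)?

0.0912

X_L = ωL = 63.0 Ω
X_C = 1/(ωC) = 121 Ω
Branch 1: Z₁ = R = 630 Ω
Branch 2 (series LC): Z₂ = j(X_L − X_C) = −j57.7 Ω
Parallel: Z = Z₁Z₂/(Z₁+Z₂), |Z| = 57.5 Ω, ∠Z = -84.8°
cos φ = cos(-84.8°) = 0.0912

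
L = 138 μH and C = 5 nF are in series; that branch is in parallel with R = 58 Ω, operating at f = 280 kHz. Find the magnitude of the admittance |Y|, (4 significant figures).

ω = 2πf = 1.759e+06 rad/s
X_L = ωL = 242.8 Ω
X_C = 1/(ωC) = 113.7 Ω
Branch 1: Z₁ = R = 58.00 Ω
Branch 2 (series LC): Z₂ = j(X_L − X_C) = j129.1 Ω
Parallel: Z = Z₁Z₂/(Z₁+Z₂), |Z| = 52.91 Ω, ∠Z = 24.19°
|Y| = 1/|Z| = 18.90 mS

18.90 mS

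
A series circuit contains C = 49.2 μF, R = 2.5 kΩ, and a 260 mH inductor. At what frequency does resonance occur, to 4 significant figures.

ω₀ = 1/√(LC) = 1/√(0.26 × 4.92e-05) = 279.6 rad/s
f₀ = ω₀/(2π) = 44.50 Hz

44.50 Hz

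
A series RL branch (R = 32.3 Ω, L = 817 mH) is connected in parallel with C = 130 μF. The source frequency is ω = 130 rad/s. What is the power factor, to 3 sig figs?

X_L = ωL = 106 Ω
X_C = 1/(ωC) = 59.2 Ω
Branch 1 (R+jX_L): Z₁ = 32.3 + j106 Ω, |Z₁| = 111 Ω
Branch 2 (−jX_C): Z₂ = −j59.2 Ω
Parallel: Z = Z₁Z₂/(Z₁+Z₂), |Z| = 115 Ω, ∠Z = -72.4°
cos φ = cos(-72.4°) = 0.302

0.302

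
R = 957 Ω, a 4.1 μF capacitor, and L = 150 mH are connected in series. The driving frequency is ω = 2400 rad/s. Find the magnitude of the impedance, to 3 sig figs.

X_L = ωL = 360 Ω
X_C = 1/(ωC) = 102 Ω
Net reactance X = X_L − X_C = 258 Ω
Z = 957 + j258 Ω
|Z| = √(957² + 258²) = 991 Ω

991 Ω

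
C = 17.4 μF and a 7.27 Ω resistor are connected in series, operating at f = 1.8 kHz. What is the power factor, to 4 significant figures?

0.8196

ω = 2πf = 11310 rad/s
X_C = 1/(ωC) = 5.082 Ω
Z = 7.270 − j5.082 Ω
|Z| = √(7.270² + 5.082²) = 8.870 Ω
∠Z = arctan(-5.082/7.270) = -34.95°
cos φ = cos(-34.95°) = 0.8196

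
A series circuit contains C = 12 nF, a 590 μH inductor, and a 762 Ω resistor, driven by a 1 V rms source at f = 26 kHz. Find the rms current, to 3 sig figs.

ω = 2πf = 163400 rad/s
X_L = ωL = 96.4 Ω
X_C = 1/(ωC) = 510 Ω
Net reactance X = X_L − X_C = -414 Ω
Z = 762 − j414 Ω
|Z| = √(762² + 414²) = 867 Ω
I = V/|Z| = 1/867 = 1.15 mA

1.15 mA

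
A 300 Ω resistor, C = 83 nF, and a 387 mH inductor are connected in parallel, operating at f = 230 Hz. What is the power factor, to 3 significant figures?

ω = 2πf = 1445 rad/s
X_L = ωL = 559 Ω
X_C = 1/(ωC) = 8340 Ω
Parallel: admittances add. Y = 1/R + 1/(jωL) + jωC
Y = (0.00333 − j0.00167) S
|Y| = 0.00373 S → |Z| = 1/|Y| = 268 Ω, ∠Z = −∠Y = 26.6°
cos φ = cos(26.6°) = 0.894

0.894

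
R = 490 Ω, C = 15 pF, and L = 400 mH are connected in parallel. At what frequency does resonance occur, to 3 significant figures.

ω₀ = 1/√(LC) = 1/√(0.4 × 1.5e-11) = 408200 rad/s
f₀ = ω₀/(2π) = 65.0 kHz

65.0 kHz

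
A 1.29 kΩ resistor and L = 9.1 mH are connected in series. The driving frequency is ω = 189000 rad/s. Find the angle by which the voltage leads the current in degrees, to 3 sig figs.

53.1°

X_L = ωL = 1720 Ω
Z = 1290 + j1720 Ω
|Z| = √(1290² + 1720²) = 2150 Ω
∠Z = arctan(1720/1290) = 53.1°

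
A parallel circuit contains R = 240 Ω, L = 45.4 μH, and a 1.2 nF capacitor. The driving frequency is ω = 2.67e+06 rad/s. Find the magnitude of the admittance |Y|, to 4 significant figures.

X_L = ωL = 121.2 Ω
X_C = 1/(ωC) = 312.1 Ω
Parallel: admittances add. Y = 1/R + 1/(jωL) + jωC
Y = (0.004167 − j0.005046) S
|Y| = 0.006544 S → |Z| = 1/|Y| = 152.8 Ω, ∠Z = −∠Y = 50.45°

6.544 mS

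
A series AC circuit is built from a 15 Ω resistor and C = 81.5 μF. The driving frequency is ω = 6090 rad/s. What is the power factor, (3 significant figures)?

X_C = 1/(ωC) = 2.01 Ω
Z = 15.0 − j2.01 Ω
|Z| = √(15.0² + 2.01²) = 15.1 Ω
∠Z = arctan(-2.01/15.0) = -7.65°
cos φ = cos(-7.65°) = 0.991

0.991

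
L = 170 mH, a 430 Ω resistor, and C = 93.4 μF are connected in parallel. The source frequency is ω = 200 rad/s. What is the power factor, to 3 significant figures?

X_L = ωL = 34.0 Ω
X_C = 1/(ωC) = 53.5 Ω
Parallel: admittances add. Y = 1/R + 1/(jωL) + jωC
Y = (0.00233 − j0.0107) S
|Y| = 0.0110 S → |Z| = 1/|Y| = 91.1 Ω, ∠Z = −∠Y = 77.8°
cos φ = cos(77.8°) = 0.212

0.212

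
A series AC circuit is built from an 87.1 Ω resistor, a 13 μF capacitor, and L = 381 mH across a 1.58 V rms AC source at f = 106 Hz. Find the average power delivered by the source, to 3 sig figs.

ω = 2πf = 666.0 rad/s
X_L = ωL = 254 Ω
X_C = 1/(ωC) = 115 Ω
Net reactance X = X_L − X_C = 138 Ω
Z = 87.1 + j138 Ω
|Z| = √(87.1² + 138²) = 163 Ω
∠Z = arctan(138/87.1) = 57.8°
I = V/|Z| = 9.67 mA
P = VI cos φ = 1.58 × 0.00967 × cos(57.8°) = 8.14 mW

8.14 mW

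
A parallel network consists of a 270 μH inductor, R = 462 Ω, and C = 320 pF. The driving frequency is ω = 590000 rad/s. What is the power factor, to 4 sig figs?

X_L = ωL = 159.3 Ω
X_C = 1/(ωC) = 5297 Ω
Parallel: admittances add. Y = 1/R + 1/(jωL) + jωC
Y = (0.002165 − j0.006089) S
|Y| = 0.006462 S → |Z| = 1/|Y| = 154.8 Ω, ∠Z = −∠Y = 70.43°
cos φ = cos(70.43°) = 0.3350

0.3350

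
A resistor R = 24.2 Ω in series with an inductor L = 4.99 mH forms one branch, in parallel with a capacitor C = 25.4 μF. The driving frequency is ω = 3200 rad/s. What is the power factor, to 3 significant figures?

X_L = ωL = 16.0 Ω
X_C = 1/(ωC) = 12.3 Ω
Branch 1 (R+jX_L): Z₁ = 24.2 + j16.0 Ω, |Z₁| = 29.0 Ω
Branch 2 (−jX_C): Z₂ = −j12.3 Ω
Parallel: Z = Z₁Z₂/(Z₁+Z₂), |Z| = 14.6 Ω, ∠Z = -65.2°
cos φ = cos(-65.2°) = 0.420

0.420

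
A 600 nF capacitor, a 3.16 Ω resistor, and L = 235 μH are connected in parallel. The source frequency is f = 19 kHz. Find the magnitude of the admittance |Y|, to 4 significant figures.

318.5 mS

ω = 2πf = 119400 rad/s
X_L = ωL = 28.05 Ω
X_C = 1/(ωC) = 13.96 Ω
Parallel: admittances add. Y = 1/R + 1/(jωL) + jωC
Y = (0.3165 + j0.03598) S
|Y| = 0.3185 S → |Z| = 1/|Y| = 3.140 Ω, ∠Z = −∠Y = -6.487°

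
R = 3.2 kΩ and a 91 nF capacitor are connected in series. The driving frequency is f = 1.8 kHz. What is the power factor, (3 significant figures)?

0.957

ω = 2πf = 11310 rad/s
X_C = 1/(ωC) = 972 Ω
Z = 3200 − j972 Ω
|Z| = √(3200² + 972²) = 3340 Ω
∠Z = arctan(-972/3200) = -16.9°
cos φ = cos(-16.9°) = 0.957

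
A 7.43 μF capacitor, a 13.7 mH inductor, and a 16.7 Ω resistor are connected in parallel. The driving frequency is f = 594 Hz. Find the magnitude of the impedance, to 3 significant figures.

ω = 2πf = 3732 rad/s
X_L = ωL = 51.1 Ω
X_C = 1/(ωC) = 36.1 Ω
Parallel: admittances add. Y = 1/R + 1/(jωL) + jωC
Y = (0.0599 + j0.00817) S
|Y| = 0.0604 S → |Z| = 1/|Y| = 16.5 Ω, ∠Z = −∠Y = -7.77°

16.5 Ω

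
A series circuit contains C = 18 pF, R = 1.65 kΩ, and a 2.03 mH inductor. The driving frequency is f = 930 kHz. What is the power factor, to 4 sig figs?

ω = 2πf = 5.843e+06 rad/s
X_L = ωL = 11860 Ω
X_C = 1/(ωC) = 9507 Ω
Net reactance X = X_L − X_C = 2355 Ω
Z = 1650 + j2355 Ω
|Z| = √(1650² + 2355²) = 2875 Ω
∠Z = arctan(2355/1650) = 54.98°
cos φ = cos(54.98°) = 0.5739

0.5739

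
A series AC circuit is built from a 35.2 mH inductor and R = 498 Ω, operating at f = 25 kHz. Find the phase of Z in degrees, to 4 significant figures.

84.85°

ω = 2πf = 157100 rad/s
X_L = ωL = 5529 Ω
Z = 498.0 + j5529 Ω
|Z| = √(498.0² + 5529²) = 5552 Ω
∠Z = arctan(5529/498.0) = 84.85°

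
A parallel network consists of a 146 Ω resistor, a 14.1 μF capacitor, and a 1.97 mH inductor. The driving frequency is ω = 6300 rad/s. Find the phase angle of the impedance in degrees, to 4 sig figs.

X_L = ωL = 12.41 Ω
X_C = 1/(ωC) = 11.26 Ω
Parallel: admittances add. Y = 1/R + 1/(jωL) + jωC
Y = (0.006849 + j0.008256) S
|Y| = 0.01073 S → |Z| = 1/|Y| = 93.22 Ω, ∠Z = −∠Y = -50.32°

-50.32°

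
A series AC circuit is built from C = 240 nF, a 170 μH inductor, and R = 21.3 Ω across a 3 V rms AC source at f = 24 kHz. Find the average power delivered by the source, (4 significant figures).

ω = 2πf = 150800 rad/s
X_L = ωL = 25.64 Ω
X_C = 1/(ωC) = 27.63 Ω
Net reactance X = X_L − X_C = -1.996 Ω
Z = 21.30 − j1.996 Ω
|Z| = √(21.30² + 1.996²) = 21.39 Ω
∠Z = arctan(-1.996/21.30) = -5.353°
I = V/|Z| = 140.2 mA
P = VI cos φ = 3 × 0.1402 × cos(-5.353°) = 418.9 mW

418.9 mW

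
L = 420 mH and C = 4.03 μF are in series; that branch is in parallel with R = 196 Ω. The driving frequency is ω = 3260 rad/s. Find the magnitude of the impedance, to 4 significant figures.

X_L = ωL = 1369 Ω
X_C = 1/(ωC) = 76.12 Ω
Branch 1: Z₁ = R = 196.0 Ω
Branch 2 (series LC): Z₂ = j(X_L − X_C) = j1293 Ω
Parallel: Z = Z₁Z₂/(Z₁+Z₂), |Z| = 193.8 Ω, ∠Z = 8.619°

193.8 Ω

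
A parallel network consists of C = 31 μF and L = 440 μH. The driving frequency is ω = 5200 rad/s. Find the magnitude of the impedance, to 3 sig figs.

3.62 Ω

X_L = ωL = 2.29 Ω
X_C = 1/(ωC) = 6.20 Ω
Parallel: admittances add. Y = 1/(jωL) + jωC
Y = (0 − j0.276) S
|Y| = 0.276 S → |Z| = 1/|Y| = 3.62 Ω, ∠Z = −∠Y = 90.0°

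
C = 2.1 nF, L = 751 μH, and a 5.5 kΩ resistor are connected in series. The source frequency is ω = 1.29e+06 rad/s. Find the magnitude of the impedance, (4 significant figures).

5533 Ω

X_L = ωL = 968.8 Ω
X_C = 1/(ωC) = 369.1 Ω
Net reactance X = X_L − X_C = 599.7 Ω
Z = 5500 + j599.7 Ω
|Z| = √(5500² + 599.7²) = 5533 Ω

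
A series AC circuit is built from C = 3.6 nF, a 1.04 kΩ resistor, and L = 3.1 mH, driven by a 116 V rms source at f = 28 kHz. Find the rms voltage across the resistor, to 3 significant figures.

ω = 2πf = 175900 rad/s
X_L = ωL = 545 Ω
X_C = 1/(ωC) = 1580 Ω
Net reactance X = X_L − X_C = -1030 Ω
Z = 1040 − j1030 Ω
|Z| = √(1040² + 1030²) = 1470 Ω
I = V/|Z| = 79.1 mA
V_R = I·|Z_R| = 0.0791 × 1040 = 82.3 V

82.3 V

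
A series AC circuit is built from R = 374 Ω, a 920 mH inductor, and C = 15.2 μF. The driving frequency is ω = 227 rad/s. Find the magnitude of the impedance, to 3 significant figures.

X_L = ωL = 209 Ω
X_C = 1/(ωC) = 290 Ω
Net reactance X = X_L − X_C = -81.0 Ω
Z = 374 − j81.0 Ω
|Z| = √(374² + 81.0²) = 383 Ω

383 Ω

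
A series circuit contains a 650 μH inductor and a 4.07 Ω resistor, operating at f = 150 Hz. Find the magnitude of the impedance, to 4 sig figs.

ω = 2πf = 942.5 rad/s
X_L = ωL = 0.6126 Ω
Z = 4.070 + j0.6126 Ω
|Z| = √(4.070² + 0.6126²) = 4.116 Ω

4.116 Ω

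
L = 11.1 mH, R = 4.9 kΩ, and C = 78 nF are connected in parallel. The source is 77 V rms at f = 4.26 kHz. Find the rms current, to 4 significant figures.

99.65 mA

ω = 2πf = 26770 rad/s
X_L = ωL = 297.1 Ω
X_C = 1/(ωC) = 479.0 Ω
Parallel: admittances add. Y = 1/R + 1/(jωL) + jωC
Y = (0.0002041 − j0.001278) S
|Y| = 0.001294 S → |Z| = 1/|Y| = 772.7 Ω, ∠Z = −∠Y = 80.93°
I = V/|Z| = 77/772.7 = 99.65 mA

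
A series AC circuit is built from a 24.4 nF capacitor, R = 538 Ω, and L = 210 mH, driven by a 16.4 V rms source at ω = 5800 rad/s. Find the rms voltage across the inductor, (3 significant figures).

3.40 V

X_L = ωL = 1220 Ω
X_C = 1/(ωC) = 7070 Ω
Net reactance X = X_L − X_C = -5850 Ω
Z = 538 − j5850 Ω
|Z| = √(538² + 5850²) = 5870 Ω
I = V/|Z| = 2.79 mA
V_L = I·|Z_L| = 0.00279 × 1220 = 3.40 V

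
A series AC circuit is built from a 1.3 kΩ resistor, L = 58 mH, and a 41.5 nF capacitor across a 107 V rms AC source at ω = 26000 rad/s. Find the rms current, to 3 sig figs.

X_L = ωL = 1510 Ω
X_C = 1/(ωC) = 927 Ω
Net reactance X = X_L − X_C = 581 Ω
Z = 1300 + j581 Ω
|Z| = √(1300² + 581²) = 1420 Ω
I = V/|Z| = 107/1420 = 75.1 mA

75.1 mA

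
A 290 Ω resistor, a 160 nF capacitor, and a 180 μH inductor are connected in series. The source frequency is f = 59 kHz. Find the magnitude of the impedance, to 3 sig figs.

294 Ω

ω = 2πf = 370700 rad/s
X_L = ωL = 66.7 Ω
X_C = 1/(ωC) = 16.9 Ω
Net reactance X = X_L − X_C = 49.9 Ω
Z = 290 + j49.9 Ω
|Z| = √(290² + 49.9²) = 294 Ω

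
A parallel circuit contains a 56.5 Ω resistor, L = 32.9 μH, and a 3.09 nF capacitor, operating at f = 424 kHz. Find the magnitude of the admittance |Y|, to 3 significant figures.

18.0 mS

ω = 2πf = 2.664e+06 rad/s
X_L = ωL = 87.6 Ω
X_C = 1/(ωC) = 121 Ω
Parallel: admittances add. Y = 1/R + 1/(jωL) + jωC
Y = (0.0177 − j0.00318) S
|Y| = 0.0180 S → |Z| = 1/|Y| = 55.6 Ω, ∠Z = −∠Y = 10.2°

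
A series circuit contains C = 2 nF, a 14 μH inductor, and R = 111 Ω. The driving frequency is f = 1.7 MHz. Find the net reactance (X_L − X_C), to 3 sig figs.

ω = 2πf = 1.068e+07 rad/s
X_L = ωL = 150 Ω
X_C = 1/(ωC) = 46.8 Ω
X = 150 − 46.8 = 103 Ω

103 Ω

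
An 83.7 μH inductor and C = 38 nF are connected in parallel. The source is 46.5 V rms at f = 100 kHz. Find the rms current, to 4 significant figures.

ω = 2πf = 628300 rad/s
X_L = ωL = 52.59 Ω
X_C = 1/(ωC) = 41.88 Ω
Parallel: admittances add. Y = 1/(jωL) + jωC
Y = (0 + j0.004861) S
|Y| = 0.004861 S → |Z| = 1/|Y| = 205.7 Ω, ∠Z = −∠Y = -90.00°
I = V/|Z| = 46.5/205.7 = 226.0 mA

226.0 mA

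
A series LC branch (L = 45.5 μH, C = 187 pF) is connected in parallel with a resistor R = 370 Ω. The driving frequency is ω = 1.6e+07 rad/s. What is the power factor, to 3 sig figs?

0.729

X_L = ωL = 728 Ω
X_C = 1/(ωC) = 334 Ω
Branch 1: Z₁ = R = 370 Ω
Branch 2 (series LC): Z₂ = j(X_L − X_C) = j394 Ω
Parallel: Z = Z₁Z₂/(Z₁+Z₂), |Z| = 270 Ω, ∠Z = 43.2°
cos φ = cos(43.2°) = 0.729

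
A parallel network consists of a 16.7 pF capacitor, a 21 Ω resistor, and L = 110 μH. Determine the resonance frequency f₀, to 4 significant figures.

3.713 MHz

ω₀ = 1/√(LC) = 1/√(0.00011 × 1.67e-11) = 2.333e+07 rad/s
f₀ = ω₀/(2π) = 3.713 MHz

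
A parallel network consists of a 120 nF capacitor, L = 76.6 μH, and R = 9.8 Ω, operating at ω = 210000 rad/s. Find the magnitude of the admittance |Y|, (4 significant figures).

108.5 mS

X_L = ωL = 16.09 Ω
X_C = 1/(ωC) = 39.68 Ω
Parallel: admittances add. Y = 1/R + 1/(jωL) + jωC
Y = (0.1020 − j0.03697) S
|Y| = 0.1085 S → |Z| = 1/|Y| = 9.214 Ω, ∠Z = −∠Y = 19.91°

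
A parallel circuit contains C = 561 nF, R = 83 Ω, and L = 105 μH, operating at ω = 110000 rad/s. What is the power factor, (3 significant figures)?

X_L = ωL = 11.6 Ω
X_C = 1/(ωC) = 16.2 Ω
Parallel: admittances add. Y = 1/R + 1/(jωL) + jωC
Y = (0.0120 − j0.0249) S
|Y| = 0.0276 S → |Z| = 1/|Y| = 36.2 Ω, ∠Z = −∠Y = 64.2°
cos φ = cos(64.2°) = 0.436

0.436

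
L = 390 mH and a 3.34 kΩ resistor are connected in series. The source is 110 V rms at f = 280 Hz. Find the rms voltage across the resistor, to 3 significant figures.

ω = 2πf = 1759 rad/s
X_L = ωL = 686 Ω
Z = 3340 + j686 Ω
|Z| = √(3340² + 686²) = 3410 Ω
I = V/|Z| = 32.3 mA
V_R = I·|Z_R| = 0.0323 × 3340 = 108 V

108 V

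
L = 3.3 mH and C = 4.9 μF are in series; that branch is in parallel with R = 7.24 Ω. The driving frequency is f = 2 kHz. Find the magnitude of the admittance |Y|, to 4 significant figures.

ω = 2πf = 12570 rad/s
X_L = ωL = 41.47 Ω
X_C = 1/(ωC) = 16.24 Ω
Branch 1: Z₁ = R = 7.240 Ω
Branch 2 (series LC): Z₂ = j(X_L − X_C) = j25.23 Ω
Parallel: Z = Z₁Z₂/(Z₁+Z₂), |Z| = 6.959 Ω, ∠Z = 16.01°
|Y| = 1/|Z| = 143.7 mS

143.7 mS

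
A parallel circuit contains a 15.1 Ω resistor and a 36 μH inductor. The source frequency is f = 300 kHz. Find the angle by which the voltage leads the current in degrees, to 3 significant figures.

ω = 2πf = 1.885e+06 rad/s
X_L = ωL = 67.9 Ω
Parallel: admittances add. Y = 1/R + 1/(jωL)
Y = (0.0662 − j0.0147) S
|Y| = 0.0678 S → |Z| = 1/|Y| = 14.7 Ω, ∠Z = −∠Y = 12.5°

12.5°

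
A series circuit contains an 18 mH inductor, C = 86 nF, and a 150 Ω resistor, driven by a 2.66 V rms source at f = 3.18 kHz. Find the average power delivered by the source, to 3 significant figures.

ω = 2πf = 19980 rad/s
X_L = ωL = 360 Ω
X_C = 1/(ωC) = 582 Ω
Net reactance X = X_L − X_C = -222 Ω
Z = 150 − j222 Ω
|Z| = √(150² + 222²) = 268 Ω
∠Z = arctan(-222/150) = -56.0°
I = V/|Z| = 9.92 mA
P = VI cos φ = 2.66 × 0.00992 × cos(-56.0°) = 14.8 mW

14.8 mW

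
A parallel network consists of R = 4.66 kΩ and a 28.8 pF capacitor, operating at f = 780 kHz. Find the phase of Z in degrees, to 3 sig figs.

ω = 2πf = 4.901e+06 rad/s
X_C = 1/(ωC) = 7080 Ω
Parallel: admittances add. Y = 1/R + jωC
Y = (0.000215 + j0.000141) S
|Y| = 0.000257 S → |Z| = 1/|Y| = 3890 Ω, ∠Z = −∠Y = -33.3°

-33.3°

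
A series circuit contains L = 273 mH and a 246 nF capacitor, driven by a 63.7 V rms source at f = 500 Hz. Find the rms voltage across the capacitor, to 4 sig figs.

188.9 V

ω = 2πf = 3142 rad/s
X_L = ωL = 857.7 Ω
X_C = 1/(ωC) = 1294 Ω
Net reactance X = X_L − X_C = -436.3 Ω
Z = − j436.3 Ω
|Z| = √(0² + 436.3²) = 436.3 Ω
I = V/|Z| = 146.0 mA
V_C = I·|Z_C| = 0.1460 × 1294 = 188.9 V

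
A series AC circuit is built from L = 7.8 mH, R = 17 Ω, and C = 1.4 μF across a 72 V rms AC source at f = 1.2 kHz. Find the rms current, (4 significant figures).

ω = 2πf = 7540 rad/s
X_L = ωL = 58.81 Ω
X_C = 1/(ωC) = 94.74 Ω
Net reactance X = X_L − X_C = -35.92 Ω
Z = 17.00 − j35.92 Ω
|Z| = √(17.00² + 35.92²) = 39.74 Ω
I = V/|Z| = 72/39.74 = 1.812 A

1.812 A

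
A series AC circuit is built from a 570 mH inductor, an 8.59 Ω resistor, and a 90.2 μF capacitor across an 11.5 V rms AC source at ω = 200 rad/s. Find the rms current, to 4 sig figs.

194.3 mA

X_L = ωL = 114.0 Ω
X_C = 1/(ωC) = 55.43 Ω
Net reactance X = X_L − X_C = 58.57 Ω
Z = 8.590 + j58.57 Ω
|Z| = √(8.590² + 58.57²) = 59.19 Ω
I = V/|Z| = 11.5/59.19 = 194.3 mA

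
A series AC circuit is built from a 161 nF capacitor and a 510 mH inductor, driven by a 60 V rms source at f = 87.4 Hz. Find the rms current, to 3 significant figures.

5.44 mA

ω = 2πf = 549.2 rad/s
X_L = ωL = 280 Ω
X_C = 1/(ωC) = 11300 Ω
Net reactance X = X_L − X_C = -11000 Ω
Z = − j11000 Ω
|Z| = √(0² + 11000²) = 11000 Ω
I = V/|Z| = 60/11000 = 5.44 mA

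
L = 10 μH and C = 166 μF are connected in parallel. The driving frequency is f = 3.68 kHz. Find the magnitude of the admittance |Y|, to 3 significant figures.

ω = 2πf = 23120 rad/s
X_L = ωL = 0.231 Ω
X_C = 1/(ωC) = 0.261 Ω
Parallel: admittances add. Y = 1/(jωL) + jωC
Y = (0 − j0.487) S
|Y| = 0.487 S → |Z| = 1/|Y| = 2.06 Ω, ∠Z = −∠Y = 90.0°

487 mS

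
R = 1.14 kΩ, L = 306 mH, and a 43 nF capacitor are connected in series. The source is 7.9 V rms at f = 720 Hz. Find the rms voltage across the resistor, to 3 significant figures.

ω = 2πf = 4524 rad/s
X_L = ωL = 1380 Ω
X_C = 1/(ωC) = 5140 Ω
Net reactance X = X_L − X_C = -3760 Ω
Z = 1140 − j3760 Ω
|Z| = √(1140² + 3760²) = 3930 Ω
I = V/|Z| = 2.01 mA
V_R = I·|Z_R| = 0.00201 × 1140 = 2.29 V

2.29 V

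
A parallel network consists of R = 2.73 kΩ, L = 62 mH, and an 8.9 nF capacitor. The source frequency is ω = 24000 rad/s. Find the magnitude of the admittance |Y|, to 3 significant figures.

X_L = ωL = 1490 Ω
X_C = 1/(ωC) = 4680 Ω
Parallel: admittances add. Y = 1/R + 1/(jωL) + jωC
Y = (0.000366 − j0.000458) S
|Y| = 0.000587 S → |Z| = 1/|Y| = 1700 Ω, ∠Z = −∠Y = 51.4°

587 μS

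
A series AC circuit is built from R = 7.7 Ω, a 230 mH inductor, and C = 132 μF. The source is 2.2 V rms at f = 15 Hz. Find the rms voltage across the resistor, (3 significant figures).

0.286 V

ω = 2πf = 94.25 rad/s
X_L = ωL = 21.7 Ω
X_C = 1/(ωC) = 80.4 Ω
Net reactance X = X_L − X_C = -58.7 Ω
Z = 7.70 − j58.7 Ω
|Z| = √(7.70² + 58.7²) = 59.2 Ω
I = V/|Z| = 37.2 mA
V_R = I·|Z_R| = 0.0372 × 7.70 = 0.286 V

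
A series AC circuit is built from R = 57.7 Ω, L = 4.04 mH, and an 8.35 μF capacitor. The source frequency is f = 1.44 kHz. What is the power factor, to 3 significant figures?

ω = 2πf = 9048 rad/s
X_L = ωL = 36.6 Ω
X_C = 1/(ωC) = 13.2 Ω
Net reactance X = X_L − X_C = 23.3 Ω
Z = 57.7 + j23.3 Ω
|Z| = √(57.7² + 23.3²) = 62.2 Ω
∠Z = arctan(23.3/57.7) = 22.0°
cos φ = cos(22.0°) = 0.927

0.927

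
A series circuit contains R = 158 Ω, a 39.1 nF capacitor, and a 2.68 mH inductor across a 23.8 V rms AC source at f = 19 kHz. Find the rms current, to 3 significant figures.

125 mA

ω = 2πf = 119400 rad/s
X_L = ωL = 320 Ω
X_C = 1/(ωC) = 214 Ω
Net reactance X = X_L − X_C = 106 Ω
Z = 158 + j106 Ω
|Z| = √(158² + 106²) = 190 Ω
I = V/|Z| = 23.8/190 = 125 mA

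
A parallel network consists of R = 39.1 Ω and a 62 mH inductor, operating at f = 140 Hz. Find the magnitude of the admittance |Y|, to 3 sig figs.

ω = 2πf = 879.6 rad/s
X_L = ωL = 54.5 Ω
Parallel: admittances add. Y = 1/R + 1/(jωL)
Y = (0.0256 − j0.0183) S
|Y| = 0.0315 S → |Z| = 1/|Y| = 31.8 Ω, ∠Z = −∠Y = 35.6°

31.5 mS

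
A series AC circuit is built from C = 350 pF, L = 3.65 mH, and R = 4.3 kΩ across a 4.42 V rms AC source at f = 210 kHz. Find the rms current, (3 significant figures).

875 μA

ω = 2πf = 1.319e+06 rad/s
X_L = ωL = 4820 Ω
X_C = 1/(ωC) = 2170 Ω
Net reactance X = X_L − X_C = 2650 Ω
Z = 4300 + j2650 Ω
|Z| = √(4300² + 2650²) = 5050 Ω
I = V/|Z| = 4.42/5050 = 875 μA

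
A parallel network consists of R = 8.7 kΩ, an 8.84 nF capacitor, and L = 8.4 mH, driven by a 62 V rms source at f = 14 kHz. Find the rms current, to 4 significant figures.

ω = 2πf = 87960 rad/s
X_L = ωL = 738.9 Ω
X_C = 1/(ωC) = 1286 Ω
Parallel: admittances add. Y = 1/R + 1/(jωL) + jωC
Y = (0.0001149 − j0.0005758) S
|Y| = 0.0005871 S → |Z| = 1/|Y| = 1703 Ω, ∠Z = −∠Y = 78.71°
I = V/|Z| = 62/1703 = 36.40 mA

36.40 mA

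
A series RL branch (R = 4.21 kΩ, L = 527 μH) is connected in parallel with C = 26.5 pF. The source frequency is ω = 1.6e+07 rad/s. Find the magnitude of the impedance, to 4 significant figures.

X_L = ωL = 8432 Ω
X_C = 1/(ωC) = 2358 Ω
Branch 1 (R+jX_L): Z₁ = 4210 + j8432 Ω, |Z₁| = 9425 Ω
Branch 2 (−jX_C): Z₂ = −j2358 Ω
Parallel: Z = Z₁Z₂/(Z₁+Z₂), |Z| = 3008 Ω, ∠Z = -81.80°

3008 Ω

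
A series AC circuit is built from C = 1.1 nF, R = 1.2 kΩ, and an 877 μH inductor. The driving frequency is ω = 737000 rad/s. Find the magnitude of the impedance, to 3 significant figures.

X_L = ωL = 646 Ω
X_C = 1/(ωC) = 1230 Ω
Net reactance X = X_L − X_C = -587 Ω
Z = 1200 − j587 Ω
|Z| = √(1200² + 587²) = 1340 Ω

1340 Ω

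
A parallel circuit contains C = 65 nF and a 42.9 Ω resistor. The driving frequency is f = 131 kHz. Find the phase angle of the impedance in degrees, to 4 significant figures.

-66.46°

ω = 2πf = 823100 rad/s
X_C = 1/(ωC) = 18.69 Ω
Parallel: admittances add. Y = 1/R + jωC
Y = (0.02331 + j0.05350) S
|Y| = 0.05836 S → |Z| = 1/|Y| = 17.14 Ω, ∠Z = −∠Y = -66.46°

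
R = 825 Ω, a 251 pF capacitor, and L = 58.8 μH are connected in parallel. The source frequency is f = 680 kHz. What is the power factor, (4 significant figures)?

0.3847

ω = 2πf = 4.273e+06 rad/s
X_L = ωL = 251.2 Ω
X_C = 1/(ωC) = 932.5 Ω
Parallel: admittances add. Y = 1/R + 1/(jωL) + jωC
Y = (0.001212 − j0.002908) S
|Y| = 0.003151 S → |Z| = 1/|Y| = 317.4 Ω, ∠Z = −∠Y = 67.37°
cos φ = cos(67.37°) = 0.3847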